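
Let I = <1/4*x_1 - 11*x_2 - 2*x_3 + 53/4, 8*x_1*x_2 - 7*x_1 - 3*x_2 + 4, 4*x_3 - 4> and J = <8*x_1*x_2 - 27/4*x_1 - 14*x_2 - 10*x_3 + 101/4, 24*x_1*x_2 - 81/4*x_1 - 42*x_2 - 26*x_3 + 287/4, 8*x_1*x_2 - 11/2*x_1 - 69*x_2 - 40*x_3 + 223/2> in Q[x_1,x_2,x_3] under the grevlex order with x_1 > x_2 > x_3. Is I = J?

Two ideals are equal iff their reduced Gröbner bases coincide (the reduced basis is unique for a fixed ordering).
Buchberger on the first generating set:
f_1 = 1/4*x_1 - 11*x_2 - 2*x_3 + 53/4, LT = x_1.
f_2 = 8*x_1*x_2 - 7*x_1 - 3*x_2 + 4, LT = x_1*x_2.
f_3 = 4*x_3 - 4, LT = x_3.

S(f_1,f_2): lcm = x_1*x_2. S = -44*x_2**2 - 8*x_2*x_3 + 7/8*x_1 + 427/8*x_2 - 1/2.
  leading term x_2**2: no divisor's leading term divides it; move -44*x_2**2 to the remainder.
  leading term x_2*x_3: subtract (-2*x_2)·f_3 from -8*x_2*x_3 + 7/8*x_1 + 427/8*x_2 - 1/2 → 7/8*x_1 + 363/8*x_2 - 1/2
  leading term x_1: subtract (7/2)·f_1 from 7/8*x_1 + 363/8*x_2 - 1/2 → 671/8*x_2 + 7*x_3 - 375/8
  leading term x_2: no divisor's leading term divides it; move 671/8*x_2 to the remainder.
  leading term x_3: subtract (7/4)·f_3 from 7*x_3 - 375/8 → -319/8
  leading term 1: no divisor's leading term divides it; move -319/8 to the remainder.
  remainder -44*x_2**2 + 671/8*x_2 - 319/8 ≠ 0; add g_4 = -44*x_2**2 + 671/8*x_2 - 319/8 to the basis.

The other S-polynomials (S(f_1,f_3), S(f_2,f_3), S(f_1,g_4), S(f_2,g_4), S(f_3,g_4)) all reduce to 0 modulo the current basis, so we have a Gröbner basis.
Inter-reduce: drop elements whose leading term is divisible by another's, tail-reduce, and make monic.
Reduced Gröbner basis: {x_2**2 - 61/32*x_2 + 29/32, x_1 - 44*x_2 + 45, x_3 - 1}.

Buchberger on the second generating set:
h_1 = 8*x_1*x_2 - 27/4*x_1 - 14*x_2 - 10*x_3 + 101/4, LT = x_1*x_2.
h_2 = 24*x_1*x_2 - 81/4*x_1 - 42*x_2 - 26*x_3 + 287/4, LT = x_1*x_2.
h_3 = 8*x_1*x_2 - 11/2*x_1 - 69*x_2 - 40*x_3 + 223/2, LT = x_1*x_2.

S(h_1,h_2): lcm = x_1*x_2. S = -1/6*x_3 + 1/6.
  leading term x_3: no divisor's leading term divides it; move -1/6*x_3 to the remainder.
  leading term 1: no divisor's leading term divides it; move 1/6 to the remainder.
  remainder -1/6*x_3 + 1/6 ≠ 0; add k_4 = -1/6*x_3 + 1/6 to the basis.

S(h_1,h_3): lcm = x_1*x_2. S = -5/32*x_1 + 55/8*x_2 + 15/4*x_3 - 345/32.
  leading term x_1: no divisor's leading term divides it; move -5/32*x_1 to the remainder.
  leading term x_2: no divisor's leading term divides it; move 55/8*x_2 to the remainder.
  leading term x_3: subtract (-45/2)·k_4 from 15/4*x_3 - 345/32 → -225/32
  leading term 1: no divisor's leading term divides it; move -225/32 to the remainder.
  remainder -5/32*x_1 + 55/8*x_2 - 225/32 ≠ 0; add k_5 = -5/32*x_1 + 55/8*x_2 - 225/32 to the basis.

S(h_1,k_5): lcm = x_1*x_2. S = 44*x_2**2 - 27/32*x_1 - 187/4*x_2 - 5/4*x_3 + 101/32.
  leading term x_2**2: no divisor's leading term divides it; move 44*x_2**2 to the remainder.
  leading term x_1: subtract (27/5)·k_5 from -27/32*x_1 - 187/4*x_2 - 5/4*x_3 + 101/32 → -671/8*x_2 - 5/4*x_3 + 329/8
  leading term x_2: no divisor's leading term divides it; move -671/8*x_2 to the remainder.
  leading term x_3: subtract (15/2)·k_4 from -5/4*x_3 + 329/8 → 319/8
  leading term 1: no divisor's leading term divides it; move 319/8 to the remainder.
  remainder 44*x_2**2 - 671/8*x_2 + 319/8 ≠ 0; add k_6 = 44*x_2**2 - 671/8*x_2 + 319/8 to the basis.

The other S-polynomials (S(h_2,h_3), S(h_1,k_4), S(h_2,k_4), S(h_3,k_4), S(h_2,k_5), S(h_3,k_5), S(k_4,k_5), S(h_1,k_6), S(h_2,k_6), S(h_3,k_6), S(k_4,k_6), S(k_5,k_6)) all reduce to 0 modulo the current basis, so we have a Gröbner basis.
Inter-reduce: drop elements whose leading term is divisible by another's, tail-reduce, and make monic.
Reduced Gröbner basis: {x_2**2 - 61/32*x_2 + 29/32, x_1 - 44*x_2 + 45, x_3 - 1}.

These coincide, so the ideals are equal.

Yes, the ideals are equal.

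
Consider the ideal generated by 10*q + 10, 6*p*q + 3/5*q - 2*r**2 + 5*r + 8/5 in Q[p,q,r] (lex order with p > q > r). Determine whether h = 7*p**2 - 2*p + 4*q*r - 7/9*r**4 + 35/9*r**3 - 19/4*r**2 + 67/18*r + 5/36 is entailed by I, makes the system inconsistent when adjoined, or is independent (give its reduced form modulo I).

First compute the reduced Gröbner basis of I by Buchberger's algorithm.
f_1 = 10*q + 10, LT = q.
f_2 = 6*p*q + 3/5*q - 2*r**2 + 5*r + 8/5, LT = p*q.

S(f_1,f_2): lcm = p*q. S = p - 1/10*q + 1/3*r**2 - 5/6*r - 4/15.
  reduce S modulo (f_1, f_2):
  remainder p + 1/3*r**2 - 5/6*r - 1/6 ≠ 0; add k_3 = p + 1/3*r**2 - 5/6*r - 1/6 to the basis.

The other S-polynomials (S(f_1,k_3), S(f_2,k_3)) all reduce to 0 modulo the current basis, so we have a Gröbner basis.
Inter-reduce: drop elements whose leading term is divisible by another's, tail-reduce, and make monic.
Reduced Gröbner basis: {p + 1/3*r**2 - 5/6*r - 1/6, q + 1}.
Label its elements g_1 = p + 1/3*r**2 - 5/6*r - 1/6, g_2 = q + 1.

Reduce h = 7*p**2 - 2*p + 4*q*r - 7/9*r**4 + 35/9*r**3 - 19/4*r**2 + 67/18*r + 5/36 modulo G:
  leading term p**2: subtract (7*p)·g_1 from 7*p**2 - 2*p + 4*q*r - 7/9*r**4 + 35/9*r**3 - 19/4*r**2 + 67/18*r + 5/36 → -7/3*p*r**2 + 35/6*p*r - 5/6*p + 4*q*r - 7/9*r**4 + 35/9*r**3 - 19/4*r**2 + 67/18*r + 5/36
  leading term p*r**2: subtract (-7/3*r**2)·g_1 from -7/3*p*r**2 + 35/6*p*r - 5/6*p + 4*q*r - 7/9*r**4 + 35/9*r**3 - 19/4*r**2 + 67/18*r + 5/36 → 35/6*p*r - 5/6*p + 4*q*r + 35/18*r**3 - 185/36*r**2 + 67/18*r + 5/36
  leading term p*r: subtract (35/6*r)·g_1 from 35/6*p*r - 5/6*p + 4*q*r + 35/18*r**3 - 185/36*r**2 + 67/18*r + 5/36 → -5/6*p + 4*q*r - 5/18*r**2 + 169/36*r + 5/36
  leading term p: subtract (-5/6)·g_1 from -5/6*p + 4*q*r - 5/18*r**2 + 169/36*r + 5/36 → 4*q*r + 4*r
  leading term q*r: subtract (4*r)·g_2 from 4*q*r + 4*r → 0
  normal form = 0.
Since the normal form is 0, h ∈ I.

7*p**2 - 2*p + 4*q*r - 7/9*r**4 + 35/9*r**3 - 19/4*r**2 + 67/18*r + 5/36 lies in I (it reduces to 0).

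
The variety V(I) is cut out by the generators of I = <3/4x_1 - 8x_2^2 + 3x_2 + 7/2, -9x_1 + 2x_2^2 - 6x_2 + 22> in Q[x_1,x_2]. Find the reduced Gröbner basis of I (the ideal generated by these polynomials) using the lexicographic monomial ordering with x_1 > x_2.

This is the nonlinear analogue of row-reducing a linear system.

f_1 = 3/4x_1 - 8x_2^2 + 3x_2 + 7/2, LT = x_1.
f_2 = -9x_1 + 2x_2^2 - 6x_2 + 22, LT = x_1.

S(f_1,f_2): lcm = x_1. S = -94/9x_2^2 + 10/3x_2 + 64/9.
  reduce S modulo (f_1, f_2):
  remainder -94/9x_2^2 + 10/3x_2 + 64/9 ≠ 0; add g_3 = -94/9x_2^2 + 10/3x_2 + 64/9 to the basis.

The other S-polynomials (S(f_1,g_3), S(f_2,g_3)) all reduce to 0 modulo the current basis, so we have a Gröbner basis.
Inter-reduce: drop elements whose leading term is divisible by another's, tail-reduce, and make monic.

G = {x_1 + 28/47x_2 - 122/47, x_2^2 - 15/47x_2 - 32/47}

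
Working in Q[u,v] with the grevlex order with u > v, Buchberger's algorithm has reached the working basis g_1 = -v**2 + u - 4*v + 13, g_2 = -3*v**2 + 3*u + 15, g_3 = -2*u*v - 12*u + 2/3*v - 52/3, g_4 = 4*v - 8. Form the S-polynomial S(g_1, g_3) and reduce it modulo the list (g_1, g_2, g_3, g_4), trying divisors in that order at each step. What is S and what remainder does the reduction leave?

lcm(LM(g_1), LM(g_3)) = u*v**2.
S = (lcm/LT(g_1))·g_1 − (lcm/LT(g_3))·g_3 = -u**2 - 2*u*v + 1/3*v**2 - 13*u - 26/3*v.
Reduce S modulo (g_1, g_2, g_3, g_4) in that order:
  leading term u**2: no divisor's leading term divides it; move -u**2 to the remainder.
  leading term u*v: subtract (1)·g_3 from -2*u*v + 1/3*v**2 - 13*u - 26/3*v → 1/3*v**2 - u - 28/3*v + 52/3
  leading term v**2: subtract (-1/3)·g_1 from 1/3*v**2 - u - 28/3*v + 52/3 → -2/3*u - 32/3*v + 65/3
  leading term u: no divisor's leading term divides it; move -2/3*u to the remainder.
  leading term v: subtract (-8/3)·g_4 from -32/3*v + 65/3 → 1/3
  leading term 1: no divisor's leading term divides it; move 1/3 to the remainder.
The remainder -u**2 - 2/3*u + 1/3 is nonzero, so it would be added as the next basis element.

S(g_1, g_3) = -u**2 - 2*u*v + 1/3*v**2 - 13*u - 26/3*v; remainder on division = -u**2 - 2/3*u + 1/3.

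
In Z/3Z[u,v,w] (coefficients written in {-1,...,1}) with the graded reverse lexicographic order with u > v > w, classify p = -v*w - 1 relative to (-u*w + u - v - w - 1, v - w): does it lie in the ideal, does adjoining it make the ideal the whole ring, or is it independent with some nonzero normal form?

First compute the reduced Gröbner basis of I by Buchberger's algorithm.
f_1 = -u*w + u - v - w - 1, LT = u*w.
f_2 = v - w, LT = v.

The S-polynomials (S(f_1,f_2)) all reduce to 0 modulo the current basis, so we have a Gröbner basis.
Inter-reduce: drop elements whose leading term is divisible by another's, tail-reduce, and make monic.
Reduced Gröbner basis: {u*w - u - w + 1, v - w}.
Label its elements g_1 = u*w - u - w + 1, g_2 = v - w.

Reduce p = -v*w - 1 modulo G:
  leading term v*w: subtract (-w)·g_2 from -v*w - 1 → -w**2 - 1
  leading term w**2: no divisor's leading term divides it; move -w**2 to the remainder.
  leading term 1: no divisor's leading term divides it; move -1 to the remainder.
  normal form = -w**2 - 1.
The normal form is nonzero, so p ∉ I. Since p minus its normal form lies in I, I + (p) = I + (r) where r = -w**2 - 1; decide whether this ideal is the whole ring.
Run Buchberger on G together with r (pairs among the g_i already reduce to 0 since G is a Gröbner basis):
g_1 = u*w - u - w + 1, LT = u*w.
g_2 = v - w, LT = v.
r = -w**2 - 1, LT = w**2.

S(g_1,r): lcm = u*w**2. S = -u*w - w**2 - u + w.
  leading term u*w: subtract (-1)·g_1 from -u*w - w**2 - u + w → -w**2 + u + 1
  leading term w**2: subtract (1)·r from -w**2 + u + 1 → u - 1
  leading term u: no divisor's leading term divides it; move u to the remainder.
  leading term 1: no divisor's leading term divides it; move -1 to the remainder.
  remainder u - 1 ≠ 0; add m_4 = u - 1 to the basis.

The other S-polynomials (S(g_1,g_2), S(g_2,r), S(g_1,m_4), S(g_2,m_4), S(r,m_4)) all reduce to 0 modulo the current basis, so we have a Gröbner basis.
Inter-reduce: drop elements whose leading term is divisible by another's, tail-reduce, and make monic.
Reduced Gröbner basis: {w**2 + 1, u - 1, v - w}.
The reduced Gröbner basis of I + (p) is {w**2 + 1, u - 1, v - w} ≠ {1}, a proper ideal, so the enlarged system stays consistent: p is independent of I, with normal form -w**2 - 1.

The remainder on division by a Gröbner basis is unique — it is the normal form.

-v*w - 1 is independent of I; its normal form modulo I is -w**2 - 1.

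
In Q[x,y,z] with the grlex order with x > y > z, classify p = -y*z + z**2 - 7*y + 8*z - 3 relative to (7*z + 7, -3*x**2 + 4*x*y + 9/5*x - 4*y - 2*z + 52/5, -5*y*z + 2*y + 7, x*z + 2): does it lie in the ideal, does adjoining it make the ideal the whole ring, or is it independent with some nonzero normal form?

Adjoining -y*z + z**2 - 7*y + 8*z - 3 makes the ideal the whole ring: the system is inconsistent.

First compute the reduced Gröbner basis of I by Buchberger's algorithm.
f_1 = 7*z + 7, LT = z.
f_2 = -3*x**2 + 4*x*y + 9/5*x - 4*y - 2*z + 52/5, LT = x**2.
f_3 = -5*y*z + 2*y + 7, LT = y*z.
f_4 = x*z + 2, LT = x*z.

S(f_1,f_3): lcm = y*z. S = 7/5*y + 7/5.
  leading term y: no divisor's leading term divides it; move 7/5*y to the remainder.
  leading term 1: no divisor's leading term divides it; move 7/5 to the remainder.
  remainder 7/5*y + 7/5 ≠ 0; add h_5 = 7/5*y + 7/5 to the basis.

S(f_1,f_4): lcm = x*z. S = x - 2.
  leading term x: no divisor's leading term divides it; move x to the remainder.
  leading term 1: no divisor's leading term divides it; move -2 to the remainder.
  remainder x - 2 ≠ 0; add h_6 = x - 2 to the basis.

The other S-polynomials (S(f_1,f_2), S(f_2,f_3), S(f_2,f_4), S(f_3,f_4), S(f_1,h_5), S(f_2,h_5), S(f_3,h_5), S(f_4,h_5), S(f_1,h_6), S(f_2,h_6), S(f_3,h_6), S(f_4,h_6), S(h_5,h_6)) all reduce to 0 modulo the current basis, so we have a Gröbner basis.
Inter-reduce: drop elements whose leading term is divisible by another's, tail-reduce, and make monic.
Reduced Gröbner basis: {x - 2, y + 1, z + 1}.
Label its elements g_1 = x - 2, g_2 = y + 1, g_3 = z + 1.

Reduce p = -y*z + z**2 - 7*y + 8*z - 3 modulo G:
  leading term y*z: subtract (-z)·g_2 from -y*z + z**2 - 7*y + 8*z - 3 → z**2 - 7*y + 9*z - 3
  leading term z**2: subtract (z)·g_3 from z**2 - 7*y + 9*z - 3 → -7*y + 8*z - 3
  leading term y: subtract (-7)·g_2 from -7*y + 8*z - 3 → 8*z + 4
  leading term z: subtract (8)·g_3 from 8*z + 4 → -4
  leading term 1: no divisor's leading term divides it; move -4 to the remainder.
  normal form = -4.
The normal form is nonzero, so p ∉ I. Since p minus its normal form lies in I, I + (p) = I + (r) where r = -4; decide whether this ideal is the whole ring.
Here r = -4 is a nonzero constant, hence a unit: 1 ∈ I + (p), the Gröbner basis of I + (p) is {1}, and the enlarged system has no common solution — adjoining p is inconsistent.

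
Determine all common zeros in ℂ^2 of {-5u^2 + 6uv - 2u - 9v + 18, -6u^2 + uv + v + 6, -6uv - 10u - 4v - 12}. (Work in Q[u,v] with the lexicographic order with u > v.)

{(-1, 1)}

Compute a lex Gröbner basis by Buchberger's algorithm.
f_1 = -5u^2 + 6uv - 2u - 9v + 18, LT = u^2.
f_2 = -6u^2 + uv + v + 6, LT = u^2.
f_3 = -6uv - 10u - 4v - 12, LT = uv.

S(f_1,f_2): lcm = u^2. S = -31/30uv + 2/5u + 59/30v - 13/5.
  leading term uv: subtract (31/180)·f_3 from -31/30uv + 2/5u + 59/30v - 13/5 → 191/90u + 239/90v - 8/15
  leading term u: no divisor's leading term divides it; move 191/90u to the remainder.
  leading term v: no divisor's leading term divides it; move 239/90v to the remainder.
  leading term 1: no divisor's leading term divides it; move -8/15 to the remainder.
  remainder 191/90u + 239/90v - 8/15 ≠ 0; add h_4 = 191/90u + 239/90v - 8/15 to the basis.

S(f_1,f_3): lcm = u^2v. S = -5/3u^2 - 6/5uv^2 - 4/15uv - 2u + 9/5v^2 - 18/5v.
  leading term u^2: subtract (1/3)·f_1 from -5/3u^2 - 6/5uv^2 - 4/15uv - 2u + 9/5v^2 - 18/5v → -6/5uv^2 - 34/15uv - 4/3u + 9/5v^2 - 3/5v - 6
  leading term uv^2: subtract (1/5v)·f_3 from -6/5uv^2 - 34/15uv - 4/3u + 9/5v^2 - 3/5v - 6 → -4/15uv - 4/3u + 13/5v^2 + 9/5v - 6
  leading term uv: subtract (2/45)·f_3 from -4/15uv - 4/3u + 13/5v^2 + 9/5v - 6 → -8/9u + 13/5v^2 + 89/45v - 82/15
  leading term u: subtract (-80/191)·h_4 from -8/9u + 13/5v^2 + 89/45v - 82/15 → 13/5v^2 + 2951/955v - 5434/955
  leading term v^2: no divisor's leading term divides it; move 13/5v^2 to the remainder.
  leading term v: no divisor's leading term divides it; move 2951/955v to the remainder.
  leading term 1: no divisor's leading term divides it; move -5434/955 to the remainder.
  remainder 13/5v^2 + 2951/955v - 5434/955 ≠ 0; add h_5 = 13/5v^2 + 2951/955v - 5434/955 to the basis.

S(f_2,f_3): lcm = u^2v. S = -5/3u^2 - 1/6uv^2 - 2/3uv - 2u - 1/6v^2 - v.
  leading term u^2: subtract (1/3)·f_1 from -5/3u^2 - 1/6uv^2 - 2/3uv - 2u - 1/6v^2 - v → -1/6uv^2 - 8/3uv - 4/3u - 1/6v^2 + 2v - 6
  leading term uv^2: subtract (1/36v)·f_3 from -1/6uv^2 - 8/3uv - 4/3u - 1/6v^2 + 2v - 6 → -43/18uv - 4/3u - 1/18v^2 + 7/3v - 6
  leading term uv: subtract (43/108)·f_3 from -43/18uv - 4/3u - 1/18v^2 + 7/3v - 6 → 143/54u - 1/18v^2 + 106/27v - 11/9
  leading term u: subtract (715/573)·h_4 from 143/54u - 1/18v^2 + 106/27v - 11/9 → -1/18v^2 + 2105/3438v - 319/573
  leading term v^2: subtract (-5/234)·h_5 from -1/18v^2 + 2105/3438v - 319/573 → 1166/1719v - 1166/1719
  leading term v: no divisor's leading term divides it; move 1166/1719v to the remainder.
  leading term 1: no divisor's leading term divides it; move -1166/1719 to the remainder.
  remainder 1166/1719v - 1166/1719 ≠ 0; add h_6 = 1166/1719v - 1166/1719 to the basis.

S(f_1,h_4): lcm = u^2. S = -2341/955uv + 622/955u + 9/5v - 18/5.
  leading term uv: subtract (2341/5730)·f_3 from -2341/955uv + 622/955u + 9/5v - 18/5 → 13571/2865u + 9839/2865v + 1244/955
  leading term u: subtract (81426/36481)·h_4 from 13571/2865u + 9839/2865v + 1244/955 → -90948/36481v + 90948/36481
  leading term v: subtract (-702/191)·h_6 from -90948/36481v + 90948/36481 → 0
  remainder 0.

S(f_2,h_4): lcm = u^2. S = -1625/1146uv + 48/191u - 1/6v - 1.
  leading term uv: subtract (1625/6876)·f_3 from -1625/1146uv + 48/191u - 1/6v - 1 → 8989/3438u + 2677/3438v + 1052/573
  leading term u: subtract (44945/36481)·h_4 from 8989/3438u + 2677/3438v + 1052/573 → -90948/36481v + 90948/36481
  leading term v: subtract (-702/191)·h_6 from -90948/36481v + 90948/36481 → 0
  remainder 0.

S(f_3,h_4): lcm = uv. S = 5/3u - 239/191v^2 + 526/573v + 2.
  leading term u: subtract (150/191)·h_4 from 5/3u - 239/191v^2 + 526/573v + 2 → -239/191v^2 - 223/191v + 462/191
  leading term v^2: subtract (-1195/2483)·h_5 from -239/191v^2 - 223/191v + 462/191 → 11660/36481v - 11660/36481
  leading term v: subtract (90/191)·h_6 from 11660/36481v - 11660/36481 → 0
  remainder 0.

S(f_1,h_5): leading monomials are coprime, so the S-polynomial reduces to 0 (Buchberger's first criterion).
S(f_2,h_5): leading monomials are coprime, so the S-polynomial reduces to 0 (Buchberger's first criterion).
S(f_3,h_5): lcm = uv^2. S = 274/573uv + 418/191u + 2/3v^2 + 2v.
  leading term uv: subtract (-137/1719)·f_3 from 274/573uv + 418/191u + 2/3v^2 + 2v → 2392/1719u + 2/3v^2 + 2890/1719v - 548/573
  leading term u: subtract (23920/36481)·h_4 from 2392/1719u + 2/3v^2 + 2890/1719v - 548/573 → 2/3v^2 - 6566/109443v - 22132/36481
  leading term v^2: subtract (10/39)·h_5 from 2/3v^2 - 6566/109443v - 22132/36481 → -93280/109443v + 93280/109443
  leading term v: subtract (-240/191)·h_6 from -93280/109443v + 93280/109443 → 0
  remainder 0.

S(h_4,h_5): leading monomials are coprime, so the S-polynomial reduces to 0 (Buchberger's first criterion).
S(f_1,h_6): leading monomials are coprime, so the S-polynomial reduces to 0 (Buchberger's first criterion).
S(f_2,h_6): leading monomials are coprime, so the S-polynomial reduces to 0 (Buchberger's first criterion).
S(f_3,h_6): lcm = uv. S = 8/3u + 2/3v + 2.
  leading term u: subtract (240/191)·h_4 from 8/3u + 2/3v + 2 → -510/191v + 510/191
  leading term v: subtract (-2295/583)·h_6 from -510/191v + 510/191 → 0
  remainder 0.

S(h_4,h_6): leading monomials are coprime, so the S-polynomial reduces to 0 (Buchberger's first criterion).
S(h_5,h_6): lcm = v^2. S = 418/191v - 418/191.
  leading term v: subtract (171/53)·h_6 from 418/191v - 418/191 → 0
  remainder 0.

Every S-polynomial of the final basis reduces to 0, so we have a Gröbner basis.
Inter-reduce: drop elements whose leading term is divisible by another's, tail-reduce, and make monic.
Reduced Gröbner basis: {u + 1, v - 1}.

Since the basis is lex-ordered, v - 1 is univariate in v. Its roots are {1}. Back-substituting each root into the other basis elements fixes the other coordinates.
  v = 1: the earlier basis element becomes u + 1 = 0, giving u = -1 — point (-1, 1).
Each listed point satisfies every original equation (direct substitution).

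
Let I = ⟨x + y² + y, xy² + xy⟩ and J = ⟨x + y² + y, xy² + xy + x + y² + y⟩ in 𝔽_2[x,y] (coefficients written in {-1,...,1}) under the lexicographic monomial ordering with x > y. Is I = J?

Two ideals are equal iff their reduced Gröbner bases coincide (the reduced basis is unique for a fixed ordering).
Buchberger on the first generating set:
f_1 = x + y² + y, LT = x.
f_2 = xy² + xy, LT = xy².

S(f_1,f_2): lcm = xy². S = xy + y⁴ + y³.
  leading term xy: subtract (y)·f_1 from xy + y⁴ + y³ → y⁴ + y²
  leading term y⁴: no divisor's leading term divides it; move y⁴ to the remainder.
  leading term y²: no divisor's leading term divides it; move y² to the remainder.
  remainder y⁴ + y² ≠ 0; add g_3 = y⁴ + y² to the basis.

S(f_1,g_3): leading monomials are coprime, so the S-polynomial reduces to 0 (Buchberger's first criterion).
S(f_2,g_3): lcm = xy⁴. S = xy³ + xy².
  leading term xy³: subtract (y³)·f_1 from xy³ + xy² → xy² + y⁵ + y⁴
  leading term xy²: subtract (y²)·f_1 from xy² + y⁵ + y⁴ → y⁵ + y³
  leading term y⁵: subtract (y)·g_3 from y⁵ + y³ → 0
  remainder 0.

Every S-polynomial of the final basis reduces to 0, so we have a Gröbner basis.
Inter-reduce: drop elements whose leading term is divisible by another's, tail-reduce, and make monic.
Reduced Gröbner basis: {x + y² + y, y⁴ + y²}.

Buchberger on the second generating set:
h_1 = x + y² + y, LT = x.
h_2 = xy² + xy + x + y² + y, LT = xy².

S(h_1,h_2): lcm = xy². S = xy + x + y⁴ + y³ + y² + y.
  leading term xy: subtract (y)·h_1 from xy + x + y⁴ + y³ + y² + y → x + y⁴ + y
  leading term x: subtract (1)·h_1 from x + y⁴ + y → y⁴ + y²
  leading term y⁴: no divisor's leading term divides it; move y⁴ to the remainder.
  leading term y²: no divisor's leading term divides it; move y² to the remainder.
  remainder y⁴ + y² ≠ 0; add k_3 = y⁴ + y² to the basis.

S(h_1,k_3): leading monomials are coprime, so the S-polynomial reduces to 0 (Buchberger's first criterion).
S(h_2,k_3): lcm = xy⁴. S = xy³ + y⁴ + y³.
  leading term xy³: subtract (y³)·h_1 from xy³ + y⁴ + y³ → y⁵ + y³
  leading term y⁵: subtract (y)·k_3 from y⁵ + y³ → 0
  remainder 0.

Every S-polynomial of the final basis reduces to 0, so we have a Gröbner basis.
Inter-reduce: drop elements whose leading term is divisible by another's, tail-reduce, and make monic.
Reduced Gröbner basis: {x + y² + y, y⁴ + y²}.

These coincide, so the ideals are equal.

Yes, the ideals are equal.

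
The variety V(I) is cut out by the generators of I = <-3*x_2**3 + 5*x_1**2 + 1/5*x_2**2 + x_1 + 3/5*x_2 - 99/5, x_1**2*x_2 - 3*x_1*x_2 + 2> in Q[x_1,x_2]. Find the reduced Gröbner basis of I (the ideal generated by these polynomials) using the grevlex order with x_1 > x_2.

This is the nonlinear analogue of row-reducing a linear system.

f_1 = -3*x_2**3 + 5*x_1**2 + 1/5*x_2**2 + x_1 + 3/5*x_2 - 99/5, LT = x_2**3.
f_2 = x_1**2*x_2 - 3*x_1*x_2 + 2, LT = x_1**2*x_2.

S(f_1,f_2): lcm = x_1**2*x_2**3. S = -5/3*x_1**4 - 1/15*x_1**2*x_2**2 + 3*x_1*x_2**3 - 1/3*x_1**3 - 1/5*x_1**2*x_2 + 33/5*x_1**2 - 2*x_2**2.
  reduce S modulo (f_1, f_2):
  remainder -5/3*x_1**4 + 14/3*x_1**3 + 38/5*x_1**2 - 2*x_2**2 - 99/5*x_1 + 2/15*x_2 + 2/5 ≠ 0; add g_3 = -5/3*x_1**4 + 14/3*x_1**3 + 38/5*x_1**2 - 2*x_2**2 - 99/5*x_1 + 2/15*x_2 + 2/5 to the basis.

The other S-polynomials (S(f_1,g_3), S(f_2,g_3)) all reduce to 0 modulo the current basis, so we have a Gröbner basis.

G = {x_1**4 - 14/5*x_1**3 - 114/25*x_1**2 + 6/5*x_2**2 + 297/25*x_1 - 2/25*x_2 - 6/25, x_1**2*x_2 - 3*x_1*x_2 + 2, x_2**3 - 5/3*x_1**2 - 1/15*x_2**2 - 1/3*x_1 - 1/5*x_2 + 33/5}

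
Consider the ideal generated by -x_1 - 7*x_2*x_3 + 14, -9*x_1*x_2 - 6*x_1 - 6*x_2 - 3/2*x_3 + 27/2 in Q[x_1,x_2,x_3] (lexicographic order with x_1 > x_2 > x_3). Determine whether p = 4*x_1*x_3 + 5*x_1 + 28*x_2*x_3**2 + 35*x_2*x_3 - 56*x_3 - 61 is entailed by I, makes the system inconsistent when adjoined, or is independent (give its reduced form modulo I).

Adjoining 4*x_1*x_3 + 5*x_1 + 28*x_2*x_3**2 + 35*x_2*x_3 - 56*x_3 - 61 makes the ideal the whole ring: the system is inconsistent.

First compute the reduced Gröbner basis of I by Buchberger's algorithm.
f_1 = -x_1 - 7*x_2*x_3 + 14, LT = x_1.
f_2 = -9*x_1*x_2 - 6*x_1 - 6*x_2 - 3/2*x_3 + 27/2, LT = x_1*x_2.

S(f_1,f_2): lcm = x_1*x_2. S = -2/3*x_1 + 7*x_2**2*x_3 - 44/3*x_2 - 1/6*x_3 + 3/2.
  leading term x_1: subtract (2/3)·f_1 from -2/3*x_1 + 7*x_2**2*x_3 - 44/3*x_2 - 1/6*x_3 + 3/2 → 7*x_2**2*x_3 + 14/3*x_2*x_3 - 44/3*x_2 - 1/6*x_3 - 47/6
  leading term x_2**2*x_3: no divisor's leading term divides it; move 7*x_2**2*x_3 to the remainder.
  leading term x_2*x_3: no divisor's leading term divides it; move 14/3*x_2*x_3 to the remainder.
  leading term x_2: no divisor's leading term divides it; move -44/3*x_2 to the remainder.
  leading term x_3: no divisor's leading term divides it; move -1/6*x_3 to the remainder.
  leading term 1: no divisor's leading term divides it; move -47/6 to the remainder.
  remainder 7*x_2**2*x_3 + 14/3*x_2*x_3 - 44/3*x_2 - 1/6*x_3 - 47/6 ≠ 0; add h_3 = 7*x_2**2*x_3 + 14/3*x_2*x_3 - 44/3*x_2 - 1/6*x_3 - 47/6 to the basis.

The other S-polynomials (S(f_1,h_3), S(f_2,h_3)) all reduce to 0 modulo the current basis, so we have a Gröbner basis.
Inter-reduce: drop elements whose leading term is divisible by another's, tail-reduce, and make monic.
Reduced Gröbner basis: {x_1 + 7*x_2*x_3 - 14, x_2**2*x_3 + 2/3*x_2*x_3 - 44/21*x_2 - 1/42*x_3 - 47/42}.
Label its elements g_1 = x_1 + 7*x_2*x_3 - 14, g_2 = x_2**2*x_3 + 2/3*x_2*x_3 - 44/21*x_2 - 1/42*x_3 - 47/42.

Reduce p = 4*x_1*x_3 + 5*x_1 + 28*x_2*x_3**2 + 35*x_2*x_3 - 56*x_3 - 61 modulo G:
  leading term x_1*x_3: subtract (4*x_3)·g_1 from 4*x_1*x_3 + 5*x_1 + 28*x_2*x_3**2 + 35*x_2*x_3 - 56*x_3 - 61 → 5*x_1 + 35*x_2*x_3 - 61
  leading term x_1: subtract (5)·g_1 from 5*x_1 + 35*x_2*x_3 - 61 → 9
  leading term 1: no divisor's leading term divides it; move 9 to the remainder.
  normal form = 9.
The normal form is nonzero, so p ∉ I. Since p minus its normal form lies in I, I + (p) = I + (r) where r = 9; decide whether this ideal is the whole ring.
Here r = 9 is a nonzero constant, hence a unit: 1 ∈ I + (p), the Gröbner basis of I + (p) is {1}, and the enlarged system has no common solution — adjoining p is inconsistent.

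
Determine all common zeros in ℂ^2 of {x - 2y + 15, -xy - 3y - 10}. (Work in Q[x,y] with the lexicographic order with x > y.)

Compute a lex Gröbner basis by Buchberger's algorithm.
f_1 = x - 2y + 15, LT = x.
f_2 = -xy - 3y - 10, LT = xy.

S(f_1,f_2): lcm = xy. S = -2y^{2} + 12y - 10.
  reduce S modulo (f_1, f_2):
  remainder -2y^{2} + 12y - 10 ≠ 0; add h_3 = -2y^{2} + 12y - 10 to the basis.

The other S-polynomials (S(f_1,h_3), S(f_2,h_3)) all reduce to 0 modulo the current basis, so we have a Gröbner basis.
Inter-reduce: drop elements whose leading term is divisible by another's, tail-reduce, and make monic.
Reduced Gröbner basis: {x - 2y + 15, y^{2} - 6y + 5}.

Since the basis is lex-ordered, y^{2} - 6y + 5 is univariate in y. Its roots are {1, 5}. Back-substituting each root into the other basis elements fixes the other coordinates.
  y = 1: the earlier basis element becomes x + 13 = 0, giving x = -13 — point (-13, 1).
  y = 5: the earlier basis element becomes x + 5 = 0, giving x = -5 — point (-5, 5).

{(-13, 1), (-5, 5)}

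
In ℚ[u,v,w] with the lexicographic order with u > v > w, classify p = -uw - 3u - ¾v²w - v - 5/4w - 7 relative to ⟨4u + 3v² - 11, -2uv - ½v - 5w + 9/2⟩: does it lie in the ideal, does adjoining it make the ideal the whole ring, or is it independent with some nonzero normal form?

-uw - 3u - ¾v²w - v - 5/4w - 7 is independent of I; its normal form modulo I is 9/4v² - v - 4w - 61/4.

First compute the reduced Gröbner basis of I by Buchberger's algorithm.
f_1 = 4u + 3v² - 11, LT = u.
f_2 = -2uv - ½v - 5w + 9/2, LT = uv.

S(f_1,f_2): lcm = uv. S = ¾v³ - 3v - 5/2w + 9/4.
  reduce S modulo (f_1, f_2):
  remainder ¾v³ - 3v - 5/2w + 9/4 ≠ 0; add h_3 = ¾v³ - 3v - 5/2w + 9/4 to the basis.

The other S-polynomials (S(f_1,h_3), S(f_2,h_3)) all reduce to 0 modulo the current basis, so we have a Gröbner basis.
Inter-reduce: drop elements whose leading term is divisible by another's, tail-reduce, and make monic.
Reduced Gröbner basis: {u + ¾v² - 11/4, v³ - 4v - 10/3w + 3}.
Label its elements g_1 = u + ¾v² - 11/4, g_2 = v³ - 4v - 10/3w + 3.

Reduce p = -uw - 3u - ¾v²w - v - 5/4w - 7 modulo G:
  leading term uw: subtract (-w)·g_1 from -uw - 3u - ¾v²w - v - 5/4w - 7 → -3u - v - 4w - 7
  leading term u: subtract (-3)·g_1 from -3u - v - 4w - 7 → 9/4v² - v - 4w - 61/4
  leading term v²: no divisor's leading term divides it; move 9/4v² to the remainder.
  leading term v: no divisor's leading term divides it; move -v to the remainder.
  leading term w: no divisor's leading term divides it; move -4w to the remainder.
  leading term 1: no divisor's leading term divides it; move -61/4 to the remainder.
  normal form = 9/4v² - v - 4w - 61/4.
The normal form is nonzero, so p ∉ I. Since p minus its normal form lies in I, I + (p) = I + (r) where r = 9/4v² - v - 4w - 61/4; decide whether this ideal is the whole ring.
Run Buchberger on G together with r (pairs among the g_i already reduce to 0 since G is a Gröbner basis):
g_1 = u + ¾v² - 11/4, LT = u.
g_2 = v³ - 4v - 10/3w + 3, LT = v³.
r = 9/4v² - v - 4w - 61/4, LT = v².

S(g_2,r): lcm = v³. S = 4/9v² + 16/9vw + 25/9v - 10/3w + 3.
  reduce S modulo (g_1, g_2, r):
  remainder 16/9vw + 241/81v - 206/81w + 487/81 ≠ 0; add m_4 = 16/9vw + 241/81v - 206/81w + 487/81 to the basis.

S(g_2,m_4): lcm = v³w. S = -241/144v³ + 103/72v²w - 487/144v² - 4vw - 10/3w² + 3w.
  reduce S modulo (g_1, g_2, r, m_4):
  remainder -59887/23328v - 64/81w² - 43247/11664w - 152185/23328 ≠ 0; add m_5 = -59887/23328v - 64/81w² - 43247/11664w - 152185/23328 to the basis.

S(g_2,m_5): lcm = v³. S = -18432/59887v²w² - 86494/59887v²w - 152185/59887v² - 4v - 10/3w + 3.
  reduce S modulo (g_1, g_2, r, m_4, m_5):
  remainder -32768/59887w³ - 208608/59887w² - 2040608/179661w - 92736/59887 ≠ 0; add m_6 = -32768/59887w³ - 208608/59887w² - 2040608/179661w - 92736/59887 to the basis.

The other S-polynomials (S(g_1,g_2), S(g_1,r), S(g_1,m_4), S(r,m_4), S(g_1,m_5), S(r,m_5), S(m_4,m_5), S(g_1,m_6), S(g_2,m_6), S(r,m_6), S(m_4,m_6), S(m_5,m_6)) all reduce to 0 modulo the current basis, so we have a Gröbner basis.
Inter-reduce: drop elements whose leading term is divisible by another's, tail-reduce, and make monic.
Reduced Gröbner basis: {u - 6144/59887w² + 51018/59887w + 89008/59887, v + 18432/59887w² + 86494/59887w + 152185/59887, w³ + 6519/1024w² + 63769/3072w + 1449/512}.
The reduced Gröbner basis of I + (p) is {u - 6144/59887w² + 51018/59887w + 89008/59887, v + 18432/59887w² + 86494/59887w + 152185/59887, w³ + 6519/1024w² + 63769/3072w + 1449/512} ≠ {1}, a proper ideal, so the enlarged system stays consistent: p is independent of I, with normal form 9/4v² - v - 4w - 61/4.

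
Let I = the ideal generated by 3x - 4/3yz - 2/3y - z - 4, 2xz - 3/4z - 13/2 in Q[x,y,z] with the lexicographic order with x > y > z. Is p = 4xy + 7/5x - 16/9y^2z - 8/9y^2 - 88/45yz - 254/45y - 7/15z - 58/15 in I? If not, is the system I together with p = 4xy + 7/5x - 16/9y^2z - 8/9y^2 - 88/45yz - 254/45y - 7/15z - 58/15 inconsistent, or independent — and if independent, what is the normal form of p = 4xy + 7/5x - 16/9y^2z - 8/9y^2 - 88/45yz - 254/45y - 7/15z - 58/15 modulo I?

Adjoining 4xy + 7/5x - 16/9y^2z - 8/9y^2 - 88/45yz - 254/45y - 7/15z - 58/15 makes the ideal the whole ring: the system is inconsistent.

First compute the reduced Gröbner basis of I by Buchberger's algorithm.
f_1 = 3x - 4/3yz - 2/3y - z - 4, LT = x.
f_2 = 2xz - 3/4z - 13/2, LT = xz.

S(f_1,f_2): lcm = xz. S = -4/9yz^2 - 2/9yz - 1/3z^2 - 23/24z + 13/4.
  reduce S modulo (f_1, f_2):
  remainder -4/9yz^2 - 2/9yz - 1/3z^2 - 23/24z + 13/4 ≠ 0; add h_3 = -4/9yz^2 - 2/9yz - 1/3z^2 - 23/24z + 13/4 to the basis.

The other S-polynomials (S(f_1,h_3), S(f_2,h_3)) all reduce to 0 modulo the current basis, so we have a Gröbner basis.
Inter-reduce: drop elements whose leading term is divisible by another's, tail-reduce, and make monic.
Reduced Gröbner basis: {x - 4/9yz - 2/9y - 1/3z - 4/3, yz^2 + 1/2yz + 3/4z^2 + 69/32z - 117/16}.
Label its elements g_1 = x - 4/9yz - 2/9y - 1/3z - 4/3, g_2 = yz^2 + 1/2yz + 3/4z^2 + 69/32z - 117/16.

Reduce p = 4xy + 7/5x - 16/9y^2z - 8/9y^2 - 88/45yz - 254/45y - 7/15z - 58/15 modulo G:
  leading term xy: subtract (4y)·g_1 from 4xy + 7/5x - 16/9y^2z - 8/9y^2 - 88/45yz - 254/45y - 7/15z - 58/15 → 7/5x - 28/45yz - 14/45y - 7/15z - 58/15
  leading term x: subtract (7/5)·g_1 from 7/5x - 28/45yz - 14/45y - 7/15z - 58/15 → -2
  leading term 1: no divisor's leading term divides it; move -2 to the remainder.
  normal form = -2.
The normal form is nonzero, so p ∉ I. Since p minus its normal form lies in I, I + (p) = I + (r) where r = -2; decide whether this ideal is the whole ring.
Here r = -2 is a nonzero constant, hence a unit: 1 ∈ I + (p), the Gröbner basis of I + (p) is {1}, and the enlarged system has no common solution — adjoining p is inconsistent.

Ideal membership is decidable via reduction modulo a Gröbner basis.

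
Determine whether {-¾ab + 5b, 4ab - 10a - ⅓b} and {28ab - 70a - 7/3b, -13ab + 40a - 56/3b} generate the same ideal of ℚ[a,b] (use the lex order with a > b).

Equality of ideals is decidable: compute both reduced Gröbner bases (unique for the ordering) and check whether they agree.
Buchberger on the first generating set:
f_1 = -¾ab + 5b, LT = ab.
f_2 = 4ab - 10a - ⅓b, LT = ab.

S(f_1,f_2): lcm = ab. S = 5/2a - 79/12b.
  leading term a: no divisor's leading term divides it; move 5/2a to the remainder.
  leading term b: no divisor's leading term divides it; move -79/12b to the remainder.
  remainder 5/2a - 79/12b ≠ 0; add g_3 = 5/2a - 79/12b to the basis.

S(f_1,g_3): lcm = ab. S = 79/30b² - 20/3b.
  leading term b²: no divisor's leading term divides it; move 79/30b² to the remainder.
  leading term b: no divisor's leading term divides it; move -20/3b to the remainder.
  remainder 79/30b² - 20/3b ≠ 0; add g_4 = 79/30b² - 20/3b to the basis.

The other S-polynomials (S(f_2,g_3), S(f_1,g_4), S(f_2,g_4), S(g_3,g_4)) all reduce to 0 modulo the current basis, so we have a Gröbner basis.
Inter-reduce: drop elements whose leading term is divisible by another's, tail-reduce, and make monic.
Reduced Gröbner basis: {a - 79/30b, b² - 200/79b}.

Buchberger on the second generating set:
h_1 = 28ab - 70a - 7/3b, LT = ab.
h_2 = -13ab + 40a - 56/3b, LT = ab.

S(h_1,h_2): lcm = ab. S = 15/26a - 79/52b.
  leading term a: no divisor's leading term divides it; move 15/26a to the remainder.
  leading term b: no divisor's leading term divides it; move -79/52b to the remainder.
  remainder 15/26a - 79/52b ≠ 0; add k_3 = 15/26a - 79/52b to the basis.

S(h_1,k_3): lcm = ab. S = -5/2a + 79/30b² - 1/12b.
  leading term a: subtract (-13/3)·k_3 from -5/2a + 79/30b² - 1/12b → 79/30b² - 20/3b
  leading term b²: no divisor's leading term divides it; move 79/30b² to the remainder.
  leading term b: no divisor's leading term divides it; move -20/3b to the remainder.
  remainder 79/30b² - 20/3b ≠ 0; add k_4 = 79/30b² - 20/3b to the basis.

The other S-polynomials (S(h_2,k_3), S(h_1,k_4), S(h_2,k_4), S(k_3,k_4)) all reduce to 0 modulo the current basis, so we have a Gröbner basis.
Inter-reduce: drop elements whose leading term is divisible by another's, tail-reduce, and make monic.
Reduced Gröbner basis: {a - 79/30b, b² - 200/79b}.

These coincide, so the ideals are equal.

Yes, the ideals are equal.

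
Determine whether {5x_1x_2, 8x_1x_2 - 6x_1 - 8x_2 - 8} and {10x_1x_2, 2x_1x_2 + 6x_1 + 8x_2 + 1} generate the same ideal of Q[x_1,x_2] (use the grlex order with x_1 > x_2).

Since reduced Gröbner bases are canonical representatives of ideals under a given ordering, it suffices to compute and compare them.
Buchberger on the first generating set:
f_1 = 5x_1x_2, LT = x_1x_2.
f_2 = 8x_1x_2 - 6x_1 - 8x_2 - 8, LT = x_1x_2.

S(f_1,f_2): lcm = x_1x_2. S = \tfrac{3}{4}x_1 + x_2 + 1.
  leading term x_1: no divisor's leading term divides it; move \tfrac{3}{4}x_1 to the remainder.
  leading term x_2: no divisor's leading term divides it; move x_2 to the remainder.
  leading term 1: no divisor's leading term divides it; move 1 to the remainder.
  remainder \tfrac{3}{4}x_1 + x_2 + 1 ≠ 0; add g_3 = \tfrac{3}{4}x_1 + x_2 + 1 to the basis.

S(f_1,g_3): lcm = x_1x_2. S = -\tfrac{4}{3}x_2^{2} - \tfrac{4}{3}x_2.
  leading term x_2^{2}: no divisor's leading term divides it; move -\tfrac{4}{3}x_2^{2} to the remainder.
  leading term x_2: no divisor's leading term divides it; move -\tfrac{4}{3}x_2 to the remainder.
  remainder -\tfrac{4}{3}x_2^{2} - \tfrac{4}{3}x_2 ≠ 0; add g_4 = -\tfrac{4}{3}x_2^{2} - \tfrac{4}{3}x_2 to the basis.

The other S-polynomials (S(f_2,g_3), S(f_1,g_4), S(f_2,g_4), S(g_3,g_4)) all reduce to 0 modulo the current basis, so we have a Gröbner basis.
Inter-reduce: drop elements whose leading term is divisible by another's, tail-reduce, and make monic.
Reduced Gröbner basis: {x_2^{2} + x_2, x_1 + \tfrac{4}{3}x_2 + \tfrac{4}{3}}.

Buchberger on the second generating set:
h_1 = 10x_1x_2, LT = x_1x_2.
h_2 = 2x_1x_2 + 6x_1 + 8x_2 + 1, LT = x_1x_2.

S(h_1,h_2): lcm = x_1x_2. S = -3x_1 - 4x_2 - \tfrac{1}{2}.
  leading term x_1: no divisor's leading term divides it; move -3x_1 to the remainder.
  leading term x_2: no divisor's leading term divides it; move -4x_2 to the remainder.
  leading term 1: no divisor's leading term divides it; move -\tfrac{1}{2} to the remainder.
  remainder -3x_1 - 4x_2 - \tfrac{1}{2} ≠ 0; add k_3 = -3x_1 - 4x_2 - \tfrac{1}{2} to the basis.

S(h_1,k_3): lcm = x_1x_2. S = -\tfrac{4}{3}x_2^{2} - \tfrac{1}{6}x_2.
  leading term x_2^{2}: no divisor's leading term divides it; move -\tfrac{4}{3}x_2^{2} to the remainder.
  leading term x_2: no divisor's leading term divides it; move -\tfrac{1}{6}x_2 to the remainder.
  remainder -\tfrac{4}{3}x_2^{2} - \tfrac{1}{6}x_2 ≠ 0; add k_4 = -\tfrac{4}{3}x_2^{2} - \tfrac{1}{6}x_2 to the basis.

The other S-polynomials (S(h_2,k_3), S(h_1,k_4), S(h_2,k_4), S(k_3,k_4)) all reduce to 0 modulo the current basis, so we have a Gröbner basis.
Inter-reduce: drop elements whose leading term is divisible by another's, tail-reduce, and make monic.
Reduced Gröbner basis: {x_2^{2} + \tfrac{1}{8}x_2, x_1 + \tfrac{4}{3}x_2 + \tfrac{1}{6}}.

These differ, so the ideals are not equal.

No, the ideals differ.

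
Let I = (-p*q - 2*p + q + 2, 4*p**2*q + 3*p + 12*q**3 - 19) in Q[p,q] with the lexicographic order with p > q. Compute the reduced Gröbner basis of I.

G = {p**2 - 3/8*p - 3/2*q**3 - 1/2*q + 11/8, p*q + 2*p - q - 2, q**4 + 2*q**3 + 1/3*q**2 - 2/3*q - 8/3}

f_1 = -p*q - 2*p + q + 2, LT = p*q.
f_2 = 4*p**2*q + 3*p + 12*q**3 - 19, LT = p**2*q.

S(f_1,f_2): lcm = p**2*q. S = 2*p**2 - p*q - 11/4*p - 3*q**3 + 19/4.
  reduce S modulo (f_1, f_2):
  remainder 2*p**2 - 3/4*p - 3*q**3 - q + 11/4 ≠ 0; add g_3 = 2*p**2 - 3/4*p - 3*q**3 - q + 11/4 to the basis.

S(f_1,g_3): lcm = p**2*q. S = 2*p**2 - 5/8*p*q - 2*p + 3/2*q**4 + 1/2*q**2 - 11/8*q.
  reduce S modulo (f_1, f_2, g_3):
  remainder 3/2*q**4 + 3*q**3 + 1/2*q**2 - q - 4 ≠ 0; add g_4 = 3/2*q**4 + 3*q**3 + 1/2*q**2 - q - 4 to the basis.

The other S-polynomials (S(f_2,g_3), S(f_1,g_4), S(f_2,g_4), S(g_3,g_4)) all reduce to 0 modulo the current basis, so we have a Gröbner basis.
Inter-reduce: drop elements whose leading term is divisible by another's, tail-reduce, and make monic.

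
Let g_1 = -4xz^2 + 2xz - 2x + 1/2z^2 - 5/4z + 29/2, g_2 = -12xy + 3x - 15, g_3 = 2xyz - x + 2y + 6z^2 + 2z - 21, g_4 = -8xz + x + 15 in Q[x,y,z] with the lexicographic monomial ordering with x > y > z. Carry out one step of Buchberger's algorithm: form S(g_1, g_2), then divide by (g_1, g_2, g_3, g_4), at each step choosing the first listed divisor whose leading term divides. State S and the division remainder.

lcm(LM(g_1), LM(g_2)) = xyz^2.
S = (lcm/LT(g_1))·g_1 − (lcm/LT(g_2))·g_2 = -1/2xyz + 1/2xy + 1/4xz^2 - 1/8yz^2 + 5/16yz - 29/8y - 5/4z^2.
Reduce S modulo (g_1, g_2, g_3, g_4) in that order:
  leading term xyz: subtract (1/24z)·g_2 from -1/2xyz + 1/2xy + 1/4xz^2 - 1/8yz^2 + 5/16yz - 29/8y - 5/4z^2 → 1/2xy + 1/4xz^2 - 1/8xz - 1/8yz^2 + 5/16yz - 29/8y - 5/4z^2 + 5/8z
  leading term xy: subtract (-1/24)·g_2 from 1/2xy + 1/4xz^2 - 1/8xz - 1/8yz^2 + 5/16yz - 29/8y - 5/4z^2 + 5/8z → 1/4xz^2 - 1/8xz + 1/8x - 1/8yz^2 + 5/16yz - 29/8y - 5/4z^2 + 5/8z - 5/8
  leading term xz^2: subtract (-1/16)·g_1 from 1/4xz^2 - 1/8xz + 1/8x - 1/8yz^2 + 5/16yz - 29/8y - 5/4z^2 + 5/8z - 5/8 → -1/8yz^2 + 5/16yz - 29/8y - 39/32z^2 + 35/64z + 9/32
  leading term yz^2: no divisor's leading term divides it; move -1/8yz^2 to the remainder.
  leading term yz: no divisor's leading term divides it; move 5/16yz to the remainder.
  leading term y: no divisor's leading term divides it; move -29/8y to the remainder.
  leading term z^2: no divisor's leading term divides it; move -39/32z^2 to the remainder.
  leading term z: no divisor's leading term divides it; move 35/64z to the remainder.
  leading term 1: no divisor's leading term divides it; move 9/32 to the remainder.
The remainder -1/8yz^2 + 5/16yz - 29/8y - 39/32z^2 + 35/64z + 9/32 is nonzero, so it would be added as the next basis element.

S(g_1, g_2) = -1/2xyz + 1/2xy + 1/4xz^2 - 1/8yz^2 + 5/16yz - 29/8y - 5/4z^2; remainder on division = -1/8yz^2 + 5/16yz - 29/8y - 39/32z^2 + 35/64z + 9/32.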